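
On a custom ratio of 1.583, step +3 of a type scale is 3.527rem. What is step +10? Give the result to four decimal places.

3.527 × 1.583⁷ = 3.527 × 24.90958 ≈ 87.8561

87.8561rem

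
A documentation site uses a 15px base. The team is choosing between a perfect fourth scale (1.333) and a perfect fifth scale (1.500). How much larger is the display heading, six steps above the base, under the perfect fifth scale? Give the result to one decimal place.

86.7px

Perfect fourth: 15.0 × 1.333⁶ = 84.153px
Perfect fifth: 15.0 × 1.500⁶ = 170.859px
Difference: 170.859 − 84.153 = 86.706px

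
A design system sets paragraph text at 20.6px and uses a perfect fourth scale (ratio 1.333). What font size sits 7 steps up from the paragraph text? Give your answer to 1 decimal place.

154.1px

20.6 × 1.333⁷ = 20.6 × 7.47844 ≈ 154.06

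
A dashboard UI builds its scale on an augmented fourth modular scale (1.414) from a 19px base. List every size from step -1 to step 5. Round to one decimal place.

13.4px, 19.0px, 26.9px, 38.0px, 53.7px, 76.0px, 107.4px

Step -1: 19.0 ÷ 1.414 = 13.4
Step 0: 19px
Step 1: 19.0 × 1.414 = 26.9
Step 2: 19.0 × 1.414² = 38.0
Step 3: 19.0 × 1.414³ = 53.7
Step 4: 19.0 × 1.414⁴ = 76.0
Step 5: 19.0 × 1.414⁵ = 107.4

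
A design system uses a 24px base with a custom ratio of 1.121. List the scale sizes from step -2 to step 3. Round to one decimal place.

Step -2: 24.0 ÷ 1.121² = 19.1
Step -1: 24.0 ÷ 1.121 = 21.4
Step 0: 24px
Step 1: 24.0 × 1.121 = 26.9
Step 2: 24.0 × 1.121² = 30.2
Step 3: 24.0 × 1.121³ = 33.8

19.1px, 21.4px, 24.0px, 26.9px, 30.2px, 33.8px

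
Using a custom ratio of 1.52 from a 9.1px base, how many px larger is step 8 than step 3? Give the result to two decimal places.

Step 3: 9.1 × 1.52³ = 31.9575px
Step 8: 9.1 × 1.52⁸ = 259.2926px
Difference: 259.2926 − 31.9575 = 227.3351px

227.34px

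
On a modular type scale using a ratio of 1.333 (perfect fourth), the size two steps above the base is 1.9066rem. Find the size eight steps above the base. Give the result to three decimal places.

1.9066 × 1.333⁶ = 1.9066 × 5.61023 ≈ 10.696

10.696rem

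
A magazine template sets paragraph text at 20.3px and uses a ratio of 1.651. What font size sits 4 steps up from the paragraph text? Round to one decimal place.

150.8px

20.3 × 1.651⁴ = 20.3 × 7.42999 ≈ 150.83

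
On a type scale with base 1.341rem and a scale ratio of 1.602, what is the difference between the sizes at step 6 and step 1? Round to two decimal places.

20.52rem

Step 1: 1.341 × 1.602 = 2.1483rem
Step 6: 1.341 × 1.602⁶ = 22.6675rem
Difference: 22.6675 − 2.1483 = 20.5192rem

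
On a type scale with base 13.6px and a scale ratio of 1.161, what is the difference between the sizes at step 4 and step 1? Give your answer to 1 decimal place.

Step 1: 13.6 × 1.161 = 15.790px
Step 4: 13.6 × 1.161⁴ = 24.710px
Difference: 24.710 − 15.790 = 8.920px

8.9px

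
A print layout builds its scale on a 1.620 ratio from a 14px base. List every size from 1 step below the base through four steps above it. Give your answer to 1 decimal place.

Step -1: 14.0 ÷ 1.620 = 8.6
Step 0: 14px
Step 1: 14.0 × 1.620 = 22.7
Step 2: 14.0 × 1.620² = 36.7
Step 3: 14.0 × 1.620³ = 59.5
Step 4: 14.0 × 1.620⁴ = 96.4

8.6px, 14.0px, 22.7px, 36.7px, 59.5px, 96.4px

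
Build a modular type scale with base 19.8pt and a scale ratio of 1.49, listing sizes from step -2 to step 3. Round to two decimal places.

8.92pt, 13.29pt, 19.80pt, 29.50pt, 43.96pt, 65.50pt

Step -2: 19.8 ÷ 1.49² = 8.92
Step -1: 19.8 ÷ 1.49 = 13.29
Step 0: 19.8pt
Step 1: 19.8 × 1.49 = 29.50
Step 2: 19.8 × 1.49² = 43.96
Step 3: 19.8 × 1.49³ = 65.50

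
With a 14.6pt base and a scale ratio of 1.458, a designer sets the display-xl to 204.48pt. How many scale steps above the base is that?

7

1.458ⁿ = 204.48 / 14.6 = 14.0055
n = ln(14.0055) / ln(1.458) = 2.6394 / 0.3771 ≈ 7.00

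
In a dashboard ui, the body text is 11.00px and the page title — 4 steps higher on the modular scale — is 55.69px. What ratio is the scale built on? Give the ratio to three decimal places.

1.500

The ratio satisfies 11.00 × r⁴ = 55.69, so r = (55.69 / 11.00)^(1/4).
r = 5.0627^(1/4) ≈ 1.5000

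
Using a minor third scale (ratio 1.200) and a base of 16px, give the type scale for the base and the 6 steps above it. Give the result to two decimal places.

16.00px, 19.20px, 23.04px, 27.65px, 33.18px, 39.81px, 47.78px

Step 0: 16px
Step 1: 16.0 × 1.200 = 19.20
Step 2: 16.0 × 1.200² = 23.04
Step 3: 16.0 × 1.200³ = 27.65
Step 4: 16.0 × 1.200⁴ = 33.18
Step 5: 16.0 × 1.200⁵ = 39.81
Step 6: 16.0 × 1.200⁶ = 47.78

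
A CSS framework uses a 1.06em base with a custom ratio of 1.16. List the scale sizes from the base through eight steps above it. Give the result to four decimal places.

1.0600em, 1.2296em, 1.4263em, 1.6545em, 1.9193em, 2.2264em, 2.5826em, 2.9958em, 3.4751em

Step 0: 1.06em
Step 1: 1.06 × 1.16 = 1.2296
Step 2: 1.06 × 1.16² = 1.4263
Step 3: 1.06 × 1.16³ = 1.6545
Step 4: 1.06 × 1.16⁴ = 1.9193
Step 5: 1.06 × 1.16⁵ = 2.2264
Step 6: 1.06 × 1.16⁶ = 2.5826
Step 7: 1.06 × 1.16⁷ = 2.9958
Step 8: 1.06 × 1.16⁸ = 3.4751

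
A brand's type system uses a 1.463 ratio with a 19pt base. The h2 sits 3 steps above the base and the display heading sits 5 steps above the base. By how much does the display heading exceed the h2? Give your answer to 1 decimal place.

67.8pt

Step 3: 19.0 × 1.463³ = 59.496pt
Step 5: 19.0 × 1.463⁵ = 127.343pt
Difference: 127.343 − 59.496 = 67.847pt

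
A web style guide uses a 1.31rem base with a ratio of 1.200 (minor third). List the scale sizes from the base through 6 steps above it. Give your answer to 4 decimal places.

1.3100rem, 1.5720rem, 1.8864rem, 2.2637rem, 2.7164rem, 3.2597rem, 3.9116rem

Step 0: 1.31rem
Step 1: 1.31 × 1.200 = 1.5720
Step 2: 1.31 × 1.200² = 1.8864
Step 3: 1.31 × 1.200³ = 2.2637
Step 4: 1.31 × 1.200⁴ = 2.7164
Step 5: 1.31 × 1.200⁵ = 3.2597
Step 6: 1.31 × 1.200⁶ = 3.9116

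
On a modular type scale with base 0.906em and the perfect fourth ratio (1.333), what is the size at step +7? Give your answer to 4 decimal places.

6.7755em

A modular type scale is a geometric sequence: sizeₙ = base × rⁿ.
0.906 × 1.333⁷ = 0.906 × 7.47844 ≈ 6.7755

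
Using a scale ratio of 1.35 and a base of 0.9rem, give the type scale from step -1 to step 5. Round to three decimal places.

Step -1: 0.9 ÷ 1.35 = 0.667
Step 0: 0.9rem
Step 1: 0.9 × 1.35 = 1.215
Step 2: 0.9 × 1.35² = 1.640
Step 3: 0.9 × 1.35³ = 2.214
Step 4: 0.9 × 1.35⁴ = 2.989
Step 5: 0.9 × 1.35⁵ = 4.036

0.667rem, 0.900rem, 1.215rem, 1.640rem, 2.214rem, 2.989rem, 4.036rem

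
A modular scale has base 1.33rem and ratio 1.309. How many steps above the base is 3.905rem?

1.309ⁿ = 3.905 / 1.33 = 2.9361
n = ln(2.9361) / ln(1.309) = 1.0771 / 0.2693 ≈ 4.00

4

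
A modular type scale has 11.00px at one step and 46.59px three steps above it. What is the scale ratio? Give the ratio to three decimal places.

1.618

r³ = 46.59 / 11.00, so r = (46.59/11.00)^(1/3).
r = 4.2355^(1/3) ≈ 1.6180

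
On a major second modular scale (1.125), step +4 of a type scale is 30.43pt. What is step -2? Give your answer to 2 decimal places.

15.01pt

The gap is -2 − (4) = -6 steps, so the factor is 1.125^-6.
30.43 ÷ 1.125⁶ = 30.43 ÷ 2.02729 ≈ 15.010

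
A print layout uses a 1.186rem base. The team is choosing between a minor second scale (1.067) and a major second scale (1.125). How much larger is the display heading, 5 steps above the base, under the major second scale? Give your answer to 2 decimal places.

Minor second: 1.186 × 1.067⁵ = 1.6402rem
Major second: 1.186 × 1.125⁵ = 2.1372rem
Difference: 2.1372 − 1.6402 = 0.4970rem

0.50rem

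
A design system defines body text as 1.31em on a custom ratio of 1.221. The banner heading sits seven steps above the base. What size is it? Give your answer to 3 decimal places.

5.300em

1.31 × 1.221⁷ = 1.31 × 4.04585 ≈ 5.300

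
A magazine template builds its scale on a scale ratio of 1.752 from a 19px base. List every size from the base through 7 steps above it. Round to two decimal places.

19.00px, 33.29px, 58.32px, 102.18px, 179.02px, 313.63px, 549.49px, 962.70px

Step 0: 19px
Step 1: 19.0 × 1.752 = 33.29
Step 2: 19.0 × 1.752² = 58.32
Step 3: 19.0 × 1.752³ = 102.18
Step 4: 19.0 × 1.752⁴ = 179.02
Step 5: 19.0 × 1.752⁵ = 313.63
Step 6: 19.0 × 1.752⁶ = 549.49
Step 7: 19.0 × 1.752⁷ = 962.70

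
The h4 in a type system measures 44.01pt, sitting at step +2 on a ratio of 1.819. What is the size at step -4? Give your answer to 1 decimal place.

1.2pt

Moving from step +2 to step -4 is 6 steps down, so divide by r⁶.
44.01 ÷ 1.819⁶ = 44.01 ÷ 36.22398 ≈ 1.215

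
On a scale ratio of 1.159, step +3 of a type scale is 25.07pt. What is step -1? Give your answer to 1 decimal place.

The gap is -1 − (3) = -4 steps, so the factor is 1.159^-4.
25.07 ÷ 1.159⁴ = 25.07 ÷ 1.80440 ≈ 13.894

13.9pt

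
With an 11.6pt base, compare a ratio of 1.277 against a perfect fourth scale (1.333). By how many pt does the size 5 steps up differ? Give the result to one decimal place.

9.4pt

At 1.277: 11.6 × 1.277⁵ = 39.392pt
Perfect fourth: 11.6 × 1.333⁵ = 48.821pt
Difference: 48.821 − 39.392 = 9.429pt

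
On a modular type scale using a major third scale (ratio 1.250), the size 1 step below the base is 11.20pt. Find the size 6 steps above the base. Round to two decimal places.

11.20 × 1.250⁷ = 11.20 × 4.76837 ≈ 53.406

53.41pt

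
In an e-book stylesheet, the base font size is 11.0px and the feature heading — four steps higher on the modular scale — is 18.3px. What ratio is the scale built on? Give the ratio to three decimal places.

r⁴ = 18.3 / 11.0, so r = (18.3/11.0)^(1/4).
r = 1.6636^(1/4) ≈ 1.1357

1.136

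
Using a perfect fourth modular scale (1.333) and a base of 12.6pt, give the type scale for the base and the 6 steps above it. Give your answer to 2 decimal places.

12.60pt, 16.80pt, 22.39pt, 29.84pt, 39.78pt, 53.03pt, 70.69pt

Step 0: 12.6pt
Step 1: 12.6 × 1.333 = 16.80
Step 2: 12.6 × 1.333² = 22.39
Step 3: 12.6 × 1.333³ = 29.84
Step 4: 12.6 × 1.333⁴ = 39.78
Step 5: 12.6 × 1.333⁵ = 53.03
Step 6: 12.6 × 1.333⁶ = 70.69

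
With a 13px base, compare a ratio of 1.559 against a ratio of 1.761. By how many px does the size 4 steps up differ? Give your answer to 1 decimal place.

48.2px

At 1.559: 13.0 × 1.559⁴ = 76.794px
At 1.761: 13.0 × 1.761⁴ = 125.020px
Difference: 125.020 − 76.794 = 48.226px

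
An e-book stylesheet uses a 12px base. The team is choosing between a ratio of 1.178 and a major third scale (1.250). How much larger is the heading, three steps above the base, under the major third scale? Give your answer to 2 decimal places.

At 1.178: 12.0 × 1.178³ = 19.6163px
Major third: 12.0 × 1.250³ = 23.4375px
Difference: 23.4375 − 19.6163 = 3.8212px

3.82px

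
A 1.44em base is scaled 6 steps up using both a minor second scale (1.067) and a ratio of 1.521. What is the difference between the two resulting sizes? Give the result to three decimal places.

15.704em

Minor second: 1.44 × 1.067⁶ = 2.12495em
At 1.521: 1.44 × 1.521⁶ = 17.82944em
Difference: 17.82944 − 2.12495 = 15.70449em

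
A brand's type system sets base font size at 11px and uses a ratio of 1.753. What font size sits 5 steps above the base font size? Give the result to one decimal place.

11.0 × 1.753⁵ = 11.0 × 16.55425 ≈ 182.10

182.1px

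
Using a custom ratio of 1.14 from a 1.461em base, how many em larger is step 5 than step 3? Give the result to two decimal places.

0.65em

Step 3: 1.461 × 1.14³ = 2.1645em
Step 5: 1.461 × 1.14⁵ = 2.8130em
Difference: 2.8130 − 2.1645 = 0.6485em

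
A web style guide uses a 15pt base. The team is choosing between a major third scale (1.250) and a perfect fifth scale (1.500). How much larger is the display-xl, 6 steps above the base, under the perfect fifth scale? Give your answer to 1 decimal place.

Major third: 15.0 × 1.250⁶ = 57.220pt
Perfect fifth: 15.0 × 1.500⁶ = 170.859pt
Difference: 170.859 − 57.220 = 113.639pt

113.6pt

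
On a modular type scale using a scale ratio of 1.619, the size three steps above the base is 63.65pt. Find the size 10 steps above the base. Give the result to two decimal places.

The gap is 10 − (3) = 7 steps, so the factor is 1.619^7.
63.65 × 1.619⁷ = 63.65 × 29.15600 ≈ 1855.779

1855.78pt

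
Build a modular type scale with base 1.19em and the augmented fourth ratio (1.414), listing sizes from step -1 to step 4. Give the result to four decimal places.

Step -1: 1.19 ÷ 1.414 = 0.8416
Step 0: 1.19em
Step 1: 1.19 × 1.414 = 1.6827
Step 2: 1.19 × 1.414² = 2.3793
Step 3: 1.19 × 1.414³ = 3.3643
Step 4: 1.19 × 1.414⁴ = 4.7571

0.8416em, 1.1900em, 1.6827em, 2.3793em, 3.3643em, 4.7571em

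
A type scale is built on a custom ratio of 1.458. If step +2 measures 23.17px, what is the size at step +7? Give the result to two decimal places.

152.66px

Moving from step +2 to step +7 is 5 steps up, so multiply by r⁵.
23.17 × 1.458⁵ = 23.17 × 6.58852 ≈ 152.656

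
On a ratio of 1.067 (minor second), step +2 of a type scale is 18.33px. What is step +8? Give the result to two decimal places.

27.05px

18.33 × 1.067⁶ = 18.33 × 1.47566 ≈ 27.049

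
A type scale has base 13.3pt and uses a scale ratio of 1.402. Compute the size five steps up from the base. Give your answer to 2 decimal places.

13.3 × 1.402⁵ = 13.3 × 5.41677 ≈ 72.04

72.04pt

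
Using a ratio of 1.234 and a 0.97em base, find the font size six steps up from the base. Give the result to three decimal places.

3.425em

A modular type scale is a geometric sequence: sizeₙ = base × rⁿ.
0.97 × 1.234⁶ = 0.97 × 3.53095 ≈ 3.425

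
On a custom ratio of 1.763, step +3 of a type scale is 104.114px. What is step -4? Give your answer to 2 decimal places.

104.114 ÷ 1.763⁷ = 104.114 ÷ 52.93784 ≈ 1.967

1.97px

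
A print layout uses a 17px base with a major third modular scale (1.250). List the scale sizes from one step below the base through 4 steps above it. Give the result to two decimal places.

13.60px, 17.00px, 21.25px, 26.56px, 33.20px, 41.50px

Step -1: 17.0 ÷ 1.250 = 13.60
Step 0: 17px
Step 1: 17.0 × 1.250 = 21.25
Step 2: 17.0 × 1.250² = 26.56
Step 3: 17.0 × 1.250³ = 33.20
Step 4: 17.0 × 1.250⁴ = 41.50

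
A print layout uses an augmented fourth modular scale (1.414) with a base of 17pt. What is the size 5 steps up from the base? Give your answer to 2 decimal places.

A modular type scale is a geometric sequence: sizeₙ = base × rⁿ.
17.0 × 1.414⁵ = 17.0 × 5.65258 ≈ 96.09

96.09pt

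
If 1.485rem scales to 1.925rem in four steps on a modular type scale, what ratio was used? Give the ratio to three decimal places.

The ratio satisfies 1.485 × r⁴ = 1.925, so r = (1.925 / 1.485)^(1/4).
r = 1.2963^(1/4) ≈ 1.0670

1.067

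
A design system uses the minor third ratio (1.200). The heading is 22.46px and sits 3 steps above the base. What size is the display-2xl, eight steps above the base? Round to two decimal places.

22.46 × 1.200⁵ = 22.46 × 2.48832 ≈ 55.888

55.89px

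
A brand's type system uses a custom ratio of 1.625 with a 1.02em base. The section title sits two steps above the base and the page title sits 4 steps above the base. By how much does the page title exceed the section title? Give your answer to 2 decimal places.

4.42em

Step 2: 1.02 × 1.625² = 2.6934em
Step 4: 1.02 × 1.625⁴ = 7.1124em
Difference: 7.1124 − 2.6934 = 4.4190em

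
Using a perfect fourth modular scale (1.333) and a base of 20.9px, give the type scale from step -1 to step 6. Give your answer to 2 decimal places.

15.68px, 20.90px, 27.86px, 37.14px, 49.50px, 65.99px, 87.96px, 117.25px

Step -1: 20.9 ÷ 1.333 = 15.68
Step 0: 20.9px
Step 1: 20.9 × 1.333 = 27.86
Step 2: 20.9 × 1.333² = 37.14
Step 3: 20.9 × 1.333³ = 49.50
Step 4: 20.9 × 1.333⁴ = 65.99
Step 5: 20.9 × 1.333⁵ = 87.96
Step 6: 20.9 × 1.333⁶ = 117.25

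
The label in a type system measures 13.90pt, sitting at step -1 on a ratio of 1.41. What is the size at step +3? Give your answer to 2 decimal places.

54.94pt

The gap is 3 − (-1) = 4 steps, so the factor is 1.41^4.
13.90 × 1.41⁴ = 13.90 × 3.95254 ≈ 54.940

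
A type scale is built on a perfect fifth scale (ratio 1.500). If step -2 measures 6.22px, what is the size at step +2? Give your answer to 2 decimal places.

31.49px

6.22 × 1.500⁴ = 6.22 × 5.06250 ≈ 31.489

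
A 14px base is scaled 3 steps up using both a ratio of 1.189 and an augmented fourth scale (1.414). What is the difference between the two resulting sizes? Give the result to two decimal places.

16.05px

At 1.189: 14.0 × 1.189³ = 23.5328px
Augmented fourth: 14.0 × 1.414³ = 39.5800px
Difference: 39.5800 − 23.5328 = 16.0472px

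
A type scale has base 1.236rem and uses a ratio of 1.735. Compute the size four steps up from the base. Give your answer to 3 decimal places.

A modular type scale is a geometric sequence: sizeₙ = base × rⁿ.
1.236 × 1.735⁴ = 1.236 × 9.06145 ≈ 11.200

11.200rem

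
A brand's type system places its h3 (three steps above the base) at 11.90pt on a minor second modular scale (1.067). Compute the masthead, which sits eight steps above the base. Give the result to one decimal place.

11.90 × 1.067⁵ = 11.90 × 1.38300 ≈ 16.458

16.5pt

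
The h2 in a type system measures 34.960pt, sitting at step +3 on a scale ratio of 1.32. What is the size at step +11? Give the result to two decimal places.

322.23pt

34.960 × 1.32⁸ = 34.960 × 9.21704 ≈ 322.228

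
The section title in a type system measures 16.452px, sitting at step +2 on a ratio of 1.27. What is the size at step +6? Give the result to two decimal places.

42.80px

The gap is 6 − (2) = 4 steps, so the factor is 1.27^4.
16.452 × 1.27⁴ = 16.452 × 2.60145 ≈ 42.799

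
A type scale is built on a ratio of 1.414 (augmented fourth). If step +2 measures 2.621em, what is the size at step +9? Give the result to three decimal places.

2.621 × 1.414⁷ = 2.621 × 11.30175 ≈ 29.622

29.622em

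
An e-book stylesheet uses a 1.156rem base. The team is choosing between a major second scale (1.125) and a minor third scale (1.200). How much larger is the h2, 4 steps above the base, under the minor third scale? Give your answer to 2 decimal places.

0.55rem

Major second: 1.156 × 1.125⁴ = 1.8517rem
Minor third: 1.156 × 1.200⁴ = 2.3971rem
Difference: 2.3971 − 1.8517 = 0.5454rem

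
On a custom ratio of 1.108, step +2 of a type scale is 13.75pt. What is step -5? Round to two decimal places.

The gap is -5 − (2) = -7 steps, so the factor is 1.108^-7.
13.75 ÷ 1.108⁷ = 13.75 ÷ 2.05012 ≈ 6.707

6.71pt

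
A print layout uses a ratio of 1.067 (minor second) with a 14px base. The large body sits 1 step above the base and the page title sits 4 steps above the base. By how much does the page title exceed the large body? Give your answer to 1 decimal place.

3.2px

Step 1: 14.0 × 1.067 = 14.938px
Step 4: 14.0 × 1.067⁴ = 18.146px
Difference: 18.146 − 14.938 = 3.208px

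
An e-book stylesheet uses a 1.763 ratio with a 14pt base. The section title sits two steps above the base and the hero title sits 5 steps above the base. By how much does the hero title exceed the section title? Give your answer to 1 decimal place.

194.9pt

Step 2: 14.0 × 1.763² = 43.514pt
Step 5: 14.0 × 1.763⁵ = 238.446pt
Difference: 238.446 − 43.514 = 194.932pt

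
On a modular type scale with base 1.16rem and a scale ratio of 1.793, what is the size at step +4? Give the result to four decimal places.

11.9889rem

A modular type scale is a geometric sequence: sizeₙ = base × rⁿ.
1.16 × 1.793⁴ = 1.16 × 10.33525 ≈ 11.9889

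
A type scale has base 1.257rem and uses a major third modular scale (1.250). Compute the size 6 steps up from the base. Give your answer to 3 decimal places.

4.795rem

1.257 × 1.250⁶ = 1.257 × 3.81470 ≈ 4.795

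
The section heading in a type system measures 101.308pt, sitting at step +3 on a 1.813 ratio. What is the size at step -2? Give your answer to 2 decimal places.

5.17pt

The gap is -2 − (3) = -5 steps, so the factor is 1.813^-5.
101.308 ÷ 1.813⁵ = 101.308 ÷ 19.58795 ≈ 5.172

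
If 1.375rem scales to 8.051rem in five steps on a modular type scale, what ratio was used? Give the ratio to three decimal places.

The ratio satisfies 1.375 × r⁵ = 8.051, so r = (8.051 / 1.375)^(1/5).
r = 5.8553^(1/5) ≈ 1.4240

1.424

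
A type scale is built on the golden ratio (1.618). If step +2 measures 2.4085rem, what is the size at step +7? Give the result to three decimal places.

The gap is 7 − (2) = 5 steps, so the factor is 1.618^5.
2.4085 × 1.618⁵ = 2.4085 × 11.08901 ≈ 26.708

26.708rem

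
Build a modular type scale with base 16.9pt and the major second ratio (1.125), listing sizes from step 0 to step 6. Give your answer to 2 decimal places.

16.90pt, 19.01pt, 21.39pt, 24.06pt, 27.07pt, 30.45pt, 34.26pt

Step 0: 16.9pt
Step 1: 16.9 × 1.125 = 19.01
Step 2: 16.9 × 1.125² = 21.39
Step 3: 16.9 × 1.125³ = 24.06
Step 4: 16.9 × 1.125⁴ = 27.07
Step 5: 16.9 × 1.125⁵ = 30.45
Step 6: 16.9 × 1.125⁶ = 34.26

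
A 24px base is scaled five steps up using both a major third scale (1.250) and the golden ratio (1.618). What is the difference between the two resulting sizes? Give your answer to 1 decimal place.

192.9px

Major third: 24.0 × 1.250⁵ = 73.242px
Golden ratio: 24.0 × 1.618⁵ = 266.136px
Difference: 266.136 − 73.242 = 192.894px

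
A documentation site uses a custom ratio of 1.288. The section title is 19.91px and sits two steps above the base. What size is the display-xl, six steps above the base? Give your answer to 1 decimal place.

54.8px

19.91 × 1.288⁴ = 19.91 × 2.75210 ≈ 54.794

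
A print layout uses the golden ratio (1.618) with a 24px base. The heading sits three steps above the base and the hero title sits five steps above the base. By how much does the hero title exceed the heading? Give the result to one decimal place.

Step 3: 24.0 × 1.618³ = 101.659px
Step 5: 24.0 × 1.618⁵ = 266.136px
Difference: 266.136 − 101.659 = 164.477px

164.5px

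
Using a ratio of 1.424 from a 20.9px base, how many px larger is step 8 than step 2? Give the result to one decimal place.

Step 2: 20.9 × 1.424² = 42.381px
Step 8: 20.9 × 1.424⁸ = 353.367px
Difference: 353.367 − 42.381 = 310.986px

311.0px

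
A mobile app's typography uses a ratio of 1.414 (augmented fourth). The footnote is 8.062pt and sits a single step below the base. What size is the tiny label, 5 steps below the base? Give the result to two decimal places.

2.02pt

8.062 ÷ 1.414⁴ = 8.062 ÷ 3.99758 ≈ 2.017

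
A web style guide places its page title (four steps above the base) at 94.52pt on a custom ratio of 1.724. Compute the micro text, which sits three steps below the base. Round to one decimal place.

Moving from step +4 to step -3 is 7 steps down, so divide by r⁷.
94.52 ÷ 1.724⁷ = 94.52 ÷ 45.26482 ≈ 2.088

2.1pt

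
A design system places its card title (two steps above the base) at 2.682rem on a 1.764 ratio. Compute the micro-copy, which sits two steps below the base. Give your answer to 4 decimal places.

2.682 ÷ 1.764⁴ = 2.682 ÷ 9.68265 ≈ 0.2770

0.2770rem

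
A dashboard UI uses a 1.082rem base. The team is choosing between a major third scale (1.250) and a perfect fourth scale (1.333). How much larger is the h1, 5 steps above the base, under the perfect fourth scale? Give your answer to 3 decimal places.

1.252rem

Major third: 1.082 × 1.250⁵ = 3.30200rem
Perfect fourth: 1.082 × 1.333⁵ = 4.55384rem
Difference: 4.55384 − 3.30200 = 1.25184rem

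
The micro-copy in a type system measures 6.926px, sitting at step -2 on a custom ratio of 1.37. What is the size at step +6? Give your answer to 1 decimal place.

6.926 × 1.37⁸ = 6.926 × 12.40979 ≈ 85.950

86.0px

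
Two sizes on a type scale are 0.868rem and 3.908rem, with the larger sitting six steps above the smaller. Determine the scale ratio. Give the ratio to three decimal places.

1.285

The ratio satisfies 0.868 × r⁶ = 3.908, so r = (3.908 / 0.868)^(1/6).
r = 4.5023^(1/6) ≈ 1.2850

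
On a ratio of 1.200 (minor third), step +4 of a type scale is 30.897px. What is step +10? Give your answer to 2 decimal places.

92.26px

The gap is 10 − (4) = 6 steps, so the factor is 1.200^6.
30.897 × 1.200⁶ = 30.897 × 2.98598 ≈ 92.258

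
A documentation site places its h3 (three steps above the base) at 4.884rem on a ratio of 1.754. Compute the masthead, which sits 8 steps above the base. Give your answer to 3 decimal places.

Moving from step +3 to step +8 is 5 steps up, so multiply by r⁵.
4.884 × 1.754⁵ = 4.884 × 16.60152 ≈ 81.082

81.082rem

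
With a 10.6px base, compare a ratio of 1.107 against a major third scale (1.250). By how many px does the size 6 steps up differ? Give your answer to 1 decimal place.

At 1.107: 10.6 × 1.107⁶ = 19.507px
Major third: 10.6 × 1.250⁶ = 40.436px
Difference: 40.436 − 19.507 = 20.929px

20.9px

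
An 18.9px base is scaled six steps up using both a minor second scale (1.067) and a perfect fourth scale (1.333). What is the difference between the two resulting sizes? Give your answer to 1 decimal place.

Minor second: 18.9 × 1.067⁶ = 27.890px
Perfect fourth: 18.9 × 1.333⁶ = 106.033px
Difference: 106.033 − 27.890 = 78.143px

78.1px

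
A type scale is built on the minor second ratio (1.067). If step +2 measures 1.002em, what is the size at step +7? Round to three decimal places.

Moving from step +2 to step +7 is 5 steps up, so multiply by r⁵.
1.002 × 1.067⁵ = 1.002 × 1.38300 ≈ 1.386

1.386em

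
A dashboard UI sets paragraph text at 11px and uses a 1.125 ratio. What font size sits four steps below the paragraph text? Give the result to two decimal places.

6.87px

Each step on a modular scale multiplies by the ratio, so the size n steps from the base is base × ratioⁿ.
11.0 ÷ 1.125⁴ = 11.0 ÷ 1.60181 ≈ 6.87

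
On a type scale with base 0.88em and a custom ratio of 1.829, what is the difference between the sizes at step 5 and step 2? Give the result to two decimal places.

15.07em

Step 2: 0.88 × 1.829² = 2.9438em
Step 5: 0.88 × 1.829⁵ = 18.0116em
Difference: 18.0116 − 2.9438 = 15.0678em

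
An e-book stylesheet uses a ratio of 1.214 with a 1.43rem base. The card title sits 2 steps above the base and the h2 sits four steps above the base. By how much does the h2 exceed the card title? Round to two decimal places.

Step 2: 1.43 × 1.214² = 2.1075rem
Step 4: 1.43 × 1.214⁴ = 3.1061rem
Difference: 3.1061 − 2.1075 = 0.9986rem

1.00rem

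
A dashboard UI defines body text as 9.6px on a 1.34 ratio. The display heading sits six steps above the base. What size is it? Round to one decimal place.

9.6 × 1.34⁶ = 9.6 × 5.78934 ≈ 55.58

55.6px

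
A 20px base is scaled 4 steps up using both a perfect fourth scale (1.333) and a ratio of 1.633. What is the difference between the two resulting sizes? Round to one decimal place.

Perfect fourth: 20.0 × 1.333⁴ = 63.147px
At 1.633: 20.0 × 1.633⁴ = 142.225px
Difference: 142.225 − 63.147 = 79.078px

79.1px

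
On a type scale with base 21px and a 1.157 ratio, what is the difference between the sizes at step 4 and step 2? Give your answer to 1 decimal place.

Step 2: 21.0 × 1.157² = 28.112px
Step 4: 21.0 × 1.157⁴ = 37.632px
Difference: 37.632 − 28.112 = 9.520px

9.5px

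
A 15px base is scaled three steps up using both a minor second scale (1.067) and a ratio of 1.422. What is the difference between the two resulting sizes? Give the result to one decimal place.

24.9px

Minor second: 15.0 × 1.067³ = 18.222px
At 1.422: 15.0 × 1.422³ = 43.131px
Difference: 43.131 − 18.222 = 24.909px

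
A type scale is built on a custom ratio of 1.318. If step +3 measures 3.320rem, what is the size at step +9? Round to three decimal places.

17.403rem

3.320 × 1.318⁶ = 3.320 × 5.24195 ≈ 17.403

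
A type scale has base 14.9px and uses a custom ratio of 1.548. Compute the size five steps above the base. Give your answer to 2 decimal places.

A modular type scale is a geometric sequence: sizeₙ = base × rⁿ.
14.9 × 1.548⁵ = 14.9 × 8.88904 ≈ 132.45

132.45px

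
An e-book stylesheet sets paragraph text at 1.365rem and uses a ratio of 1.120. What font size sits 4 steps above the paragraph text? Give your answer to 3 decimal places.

1.365 × 1.120⁴ = 1.365 × 1.57352 ≈ 2.148

2.148rem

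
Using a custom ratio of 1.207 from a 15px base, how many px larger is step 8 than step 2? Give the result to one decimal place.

Step 2: 15.0 × 1.207² = 21.853px
Step 8: 15.0 × 1.207⁸ = 67.569px
Difference: 67.569 − 21.853 = 45.716px

45.7px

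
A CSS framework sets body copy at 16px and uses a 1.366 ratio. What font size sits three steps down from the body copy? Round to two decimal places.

A modular type scale is a geometric sequence: sizeₙ = base × rⁿ.
16.0 ÷ 1.366³ = 16.0 ÷ 2.54890 ≈ 6.28

6.28px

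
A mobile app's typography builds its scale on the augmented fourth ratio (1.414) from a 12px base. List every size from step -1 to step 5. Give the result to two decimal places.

Step -1: 12.0 ÷ 1.414 = 8.49
Step 0: 12px
Step 1: 12.0 × 1.414 = 16.97
Step 2: 12.0 × 1.414² = 23.99
Step 3: 12.0 × 1.414³ = 33.93
Step 4: 12.0 × 1.414⁴ = 47.97
Step 5: 12.0 × 1.414⁵ = 67.83

8.49px, 12.00px, 16.97px, 23.99px, 33.93px, 47.97px, 67.83px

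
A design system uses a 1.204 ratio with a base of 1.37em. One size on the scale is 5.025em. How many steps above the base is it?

7

1.204ⁿ = 5.025 / 1.37 = 3.6679
n = ln(3.6679) / ln(1.204) = 1.2996 / 0.1856 ≈ 7.00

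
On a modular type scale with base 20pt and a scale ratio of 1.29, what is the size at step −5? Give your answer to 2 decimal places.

20.0 ÷ 1.29⁵ = 20.0 ÷ 3.57231 ≈ 5.60

5.60pt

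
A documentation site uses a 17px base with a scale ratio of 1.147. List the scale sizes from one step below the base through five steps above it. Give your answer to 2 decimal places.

Step -1: 17.0 ÷ 1.147 = 14.82
Step 0: 17px
Step 1: 17.0 × 1.147 = 19.50
Step 2: 17.0 × 1.147² = 22.37
Step 3: 17.0 × 1.147³ = 25.65
Step 4: 17.0 × 1.147⁴ = 29.42
Step 5: 17.0 × 1.147⁵ = 33.75

14.82px, 17.00px, 19.50px, 22.37px, 25.65px, 29.42px, 33.75px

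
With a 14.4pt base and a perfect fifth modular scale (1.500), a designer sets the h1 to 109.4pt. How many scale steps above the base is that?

1.500ⁿ = 109.4 / 14.4 = 7.5972
n = ln(7.5972) / ln(1.500) = 2.0278 / 0.4055 ≈ 5.00

5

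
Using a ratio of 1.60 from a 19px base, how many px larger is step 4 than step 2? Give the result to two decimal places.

Step 2: 19.0 × 1.60² = 48.6400px
Step 4: 19.0 × 1.60⁴ = 124.5184px
Difference: 124.5184 − 48.6400 = 75.8784px

75.88px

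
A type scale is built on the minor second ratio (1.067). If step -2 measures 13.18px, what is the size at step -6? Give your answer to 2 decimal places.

13.18 ÷ 1.067⁴ = 13.18 ÷ 1.29616 ≈ 10.169

10.17px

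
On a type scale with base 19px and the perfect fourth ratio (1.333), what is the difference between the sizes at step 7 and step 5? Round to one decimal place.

62.1px

Step 5: 19.0 × 1.333⁵ = 79.966px
Step 7: 19.0 × 1.333⁷ = 142.090px
Difference: 142.090 − 79.966 = 62.124px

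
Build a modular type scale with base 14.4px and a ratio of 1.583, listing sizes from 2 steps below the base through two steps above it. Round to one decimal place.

5.7px, 9.1px, 14.4px, 22.8px, 36.1px

Step -2: 14.4 ÷ 1.583² = 5.7
Step -1: 14.4 ÷ 1.583 = 9.1
Step 0: 14.4px
Step 1: 14.4 × 1.583 = 22.8
Step 2: 14.4 × 1.583² = 36.1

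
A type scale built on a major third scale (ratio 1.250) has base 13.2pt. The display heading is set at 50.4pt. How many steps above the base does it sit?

1.250ⁿ = 50.4 / 13.2 = 3.8182
n = ln(3.8182) / ln(1.250) = 1.3398 / 0.2231 ≈ 6.00

6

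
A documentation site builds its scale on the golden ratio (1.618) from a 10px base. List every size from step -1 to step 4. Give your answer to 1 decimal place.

Step -1: 10.0 ÷ 1.618 = 6.2
Step 0: 10px
Step 1: 10.0 × 1.618 = 16.2
Step 2: 10.0 × 1.618² = 26.2
Step 3: 10.0 × 1.618³ = 42.4
Step 4: 10.0 × 1.618⁴ = 68.5

6.2px, 10.0px, 16.2px, 26.2px, 42.4px, 68.5px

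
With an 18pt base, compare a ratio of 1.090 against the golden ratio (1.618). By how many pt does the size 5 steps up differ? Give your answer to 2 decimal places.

At 1.090: 18.0 × 1.090⁵ = 27.6952pt
Golden ratio: 18.0 × 1.618⁵ = 199.6021pt
Difference: 199.6021 − 27.6952 = 171.9069pt

171.91pt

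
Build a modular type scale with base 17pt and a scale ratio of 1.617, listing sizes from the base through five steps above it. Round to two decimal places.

17.00pt, 27.49pt, 44.45pt, 71.88pt, 116.22pt, 187.93pt

Step 0: 17pt
Step 1: 17.0 × 1.617 = 27.49
Step 2: 17.0 × 1.617² = 44.45
Step 3: 17.0 × 1.617³ = 71.88
Step 4: 17.0 × 1.617⁴ = 116.22
Step 5: 17.0 × 1.617⁵ = 187.93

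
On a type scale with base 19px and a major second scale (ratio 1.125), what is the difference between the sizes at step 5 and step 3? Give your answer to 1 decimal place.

7.2px

Step 3: 19.0 × 1.125³ = 27.053px
Step 5: 19.0 × 1.125⁵ = 34.239px
Difference: 34.239 − 27.053 = 7.186px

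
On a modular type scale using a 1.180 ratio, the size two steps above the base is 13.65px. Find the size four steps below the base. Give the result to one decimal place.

13.65 ÷ 1.180⁶ = 13.65 ÷ 2.69955 ≈ 5.056

5.1px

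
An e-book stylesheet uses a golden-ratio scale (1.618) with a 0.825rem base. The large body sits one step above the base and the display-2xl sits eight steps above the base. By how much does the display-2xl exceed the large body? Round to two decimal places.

Step 1: 0.825 × 1.618 = 1.3349rem
Step 8: 0.825 × 1.618⁸ = 38.7509rem
Difference: 38.7509 − 1.3349 = 37.4160rem

37.42rem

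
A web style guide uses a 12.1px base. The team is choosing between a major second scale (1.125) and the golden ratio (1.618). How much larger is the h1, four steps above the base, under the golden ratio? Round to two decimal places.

63.55px

Major second: 12.1 × 1.125⁴ = 19.3819px
Golden ratio: 12.1 × 1.618⁴ = 82.9277px
Difference: 82.9277 − 19.3819 = 63.5458px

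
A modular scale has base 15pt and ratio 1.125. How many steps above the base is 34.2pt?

1.125ⁿ = 34.2 / 15 = 2.2800
n = ln(2.2800) / ln(1.125) = 0.8242 / 0.1178 ≈ 7.00

7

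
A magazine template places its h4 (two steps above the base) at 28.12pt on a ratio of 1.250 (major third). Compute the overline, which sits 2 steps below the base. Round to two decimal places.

11.52pt

The gap is -2 − (2) = -4 steps, so the factor is 1.250^-4.
28.12 ÷ 1.250⁴ = 28.12 ÷ 2.44141 ≈ 11.518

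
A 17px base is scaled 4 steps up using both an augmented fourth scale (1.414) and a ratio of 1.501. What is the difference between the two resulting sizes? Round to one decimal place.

Augmented fourth: 17.0 × 1.414⁴ = 67.959px
At 1.501: 17.0 × 1.501⁴ = 86.292px
Difference: 86.292 − 67.959 = 18.333px

18.3px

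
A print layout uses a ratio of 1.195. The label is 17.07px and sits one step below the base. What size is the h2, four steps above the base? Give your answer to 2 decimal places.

41.60px

17.07 × 1.195⁵ = 17.07 × 2.43691 ≈ 41.598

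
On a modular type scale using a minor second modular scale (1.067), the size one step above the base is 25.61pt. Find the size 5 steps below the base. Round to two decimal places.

Moving from step +1 to step -5 is 6 steps down, so divide by r⁶.
25.61 ÷ 1.067⁶ = 25.61 ÷ 1.47566 ≈ 17.355

17.35pt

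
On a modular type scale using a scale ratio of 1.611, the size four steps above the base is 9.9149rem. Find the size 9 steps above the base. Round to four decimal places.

Moving from step +4 to step +9 is 5 steps up, so multiply by r⁵.
9.9149 × 1.611⁵ = 9.9149 × 10.85120 ≈ 107.5885

107.5885rem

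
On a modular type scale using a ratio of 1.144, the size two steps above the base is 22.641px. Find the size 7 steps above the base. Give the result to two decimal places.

22.641 × 1.144⁵ = 22.641 × 1.95943 ≈ 44.363

44.36px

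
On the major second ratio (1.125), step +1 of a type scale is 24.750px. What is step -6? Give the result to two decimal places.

The gap is -6 − (1) = -7 steps, so the factor is 1.125^-7.
24.750 ÷ 1.125⁷ = 24.750 ÷ 2.28070 ≈ 10.852

10.85px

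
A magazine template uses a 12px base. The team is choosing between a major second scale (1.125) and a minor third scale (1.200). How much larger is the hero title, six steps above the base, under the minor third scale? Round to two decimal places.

Major second: 12.0 × 1.125⁶ = 24.3274px
Minor third: 12.0 × 1.200⁶ = 35.8318px
Difference: 35.8318 − 24.3274 = 11.5044px

11.50px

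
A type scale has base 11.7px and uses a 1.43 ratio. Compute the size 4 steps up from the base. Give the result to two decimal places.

48.92px

11.7 × 1.43⁴ = 11.7 × 4.18162 ≈ 48.92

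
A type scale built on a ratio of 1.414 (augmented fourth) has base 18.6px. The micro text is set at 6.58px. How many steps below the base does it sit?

1.414ⁿ = 18.6 / 6.58 = 2.8267
n = ln(2.8267) / ln(1.414) = 1.0391 / 0.3464 ≈ 3.00

3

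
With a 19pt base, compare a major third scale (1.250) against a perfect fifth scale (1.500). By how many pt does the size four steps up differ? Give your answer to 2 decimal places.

Major third: 19.0 × 1.250⁴ = 46.3867pt
Perfect fifth: 19.0 × 1.500⁴ = 96.1875pt
Difference: 96.1875 − 46.3867 = 49.8008pt

49.80pt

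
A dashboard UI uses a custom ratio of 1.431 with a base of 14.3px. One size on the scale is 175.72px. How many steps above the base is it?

7

1.431ⁿ = 175.72 / 14.3 = 12.2881
n = ln(12.2881) / ln(1.431) = 2.5086 / 0.3584 ≈ 7.00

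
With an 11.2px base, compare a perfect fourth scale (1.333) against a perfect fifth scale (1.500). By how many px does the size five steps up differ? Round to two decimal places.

Perfect fourth: 11.2 × 1.333⁵ = 47.1377px
Perfect fifth: 11.2 × 1.500⁵ = 85.0500px
Difference: 85.0500 − 47.1377 = 37.9123px

37.91px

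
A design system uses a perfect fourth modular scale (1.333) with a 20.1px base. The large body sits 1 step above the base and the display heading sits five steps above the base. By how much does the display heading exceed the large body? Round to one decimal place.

57.8px

Step 1: 20.1 × 1.333 = 26.793px
Step 5: 20.1 × 1.333⁵ = 84.595px
Difference: 84.595 − 26.793 = 57.802px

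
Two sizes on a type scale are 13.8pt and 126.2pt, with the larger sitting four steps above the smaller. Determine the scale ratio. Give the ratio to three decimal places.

r⁴ = 126.2 / 13.8, so r = (126.2/13.8)^(1/4).
r = 9.1449^(1/4) ≈ 1.7390

1.739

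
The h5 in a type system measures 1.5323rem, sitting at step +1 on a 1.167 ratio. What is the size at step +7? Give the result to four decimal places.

3.8705rem

1.5323 × 1.167⁶ = 1.5323 × 2.52595 ≈ 3.8705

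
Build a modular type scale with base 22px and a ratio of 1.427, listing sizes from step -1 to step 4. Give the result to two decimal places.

Step -1: 22.0 ÷ 1.427 = 15.42
Step 0: 22px
Step 1: 22.0 × 1.427 = 31.39
Step 2: 22.0 × 1.427² = 44.80
Step 3: 22.0 × 1.427³ = 63.93
Step 4: 22.0 × 1.427⁴ = 91.23

15.42px, 22.00px, 31.39px, 44.80px, 63.93px, 91.23px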